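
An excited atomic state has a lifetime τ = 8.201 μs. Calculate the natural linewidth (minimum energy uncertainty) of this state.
40.130 peV

Using the energy-time uncertainty principle:
ΔEΔt ≥ ℏ/2

The lifetime τ represents the time uncertainty Δt.
The natural linewidth (minimum energy uncertainty) is:

ΔE = ℏ/(2τ)
ΔE = (1.055e-34 J·s) / (2 × 8.201e-06 s)
ΔE = 6.430e-30 J = 40.130 peV

This natural linewidth limits the precision of spectroscopic measurements.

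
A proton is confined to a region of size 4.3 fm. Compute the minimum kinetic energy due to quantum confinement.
280.555 keV

Using the uncertainty principle:

1. Position uncertainty: Δx ≈ 4.300e-15 m
2. Minimum momentum uncertainty: Δp = ℏ/(2Δx) = 1.226e-20 kg·m/s
3. Minimum kinetic energy:
   KE = (Δp)²/(2m) = (1.226e-20)²/(2 × 1.673e-27 kg)
   KE = 4.495e-14 J = 280.555 keV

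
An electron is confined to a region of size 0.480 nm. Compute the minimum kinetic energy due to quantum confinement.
41.341 meV

Using the uncertainty principle:

1. Position uncertainty: Δx ≈ 4.800e-10 m
2. Minimum momentum uncertainty: Δp = ℏ/(2Δx) = 1.099e-25 kg·m/s
3. Minimum kinetic energy:
   KE = (Δp)²/(2m) = (1.099e-25)²/(2 × 9.109e-31 kg)
   KE = 6.624e-21 J = 41.341 meV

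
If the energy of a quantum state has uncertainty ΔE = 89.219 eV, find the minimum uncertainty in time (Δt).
3.689 as

Using the energy-time uncertainty principle:
ΔEΔt ≥ ℏ/2

The minimum uncertainty in time is:
Δt_min = ℏ/(2ΔE)
Δt_min = (1.055e-34 J·s) / (2 × 1.429e-17 J)
Δt_min = 3.689e-18 s = 3.689 as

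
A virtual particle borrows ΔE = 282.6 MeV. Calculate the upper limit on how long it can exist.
1.165 ys

Using the energy-time uncertainty principle:
ΔEΔt ≥ ℏ/2

For a virtual particle borrowing energy ΔE, the maximum lifetime is:
Δt_max = ℏ/(2ΔE)

Converting energy:
ΔE = 282.6 MeV = 4.528e-11 J

Δt_max = (1.055e-34 J·s) / (2 × 4.528e-11 J)
Δt_max = 1.165e-24 s = 1.165 ys

Virtual particles with higher borrowed energy exist for shorter times.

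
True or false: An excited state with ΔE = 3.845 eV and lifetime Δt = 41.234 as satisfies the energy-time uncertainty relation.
No, it violates the uncertainty relation.

Calculate the product ΔEΔt:
ΔE = 3.845 eV = 6.160e-19 J
ΔEΔt = (6.160e-19 J) × (4.123e-17 s)
ΔEΔt = 2.540e-35 J·s

Compare to the minimum allowed value ℏ/2:
ℏ/2 = 5.273e-35 J·s

Since ΔEΔt = 2.540e-35 J·s < 5.273e-35 J·s = ℏ/2,
this violates the uncertainty relation.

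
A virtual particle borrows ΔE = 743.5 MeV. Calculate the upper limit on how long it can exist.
4.426 × 10^-25 s

Using the energy-time uncertainty principle:
ΔEΔt ≥ ℏ/2

For a virtual particle borrowing energy ΔE, the maximum lifetime is:
Δt_max = ℏ/(2ΔE)

Converting energy:
ΔE = 743.5 MeV = 1.191e-10 J

Δt_max = (1.055e-34 J·s) / (2 × 1.191e-10 J)
Δt_max = 4.426e-25 s = 4.426 × 10^-25 s

Virtual particles with higher borrowed energy exist for shorter times.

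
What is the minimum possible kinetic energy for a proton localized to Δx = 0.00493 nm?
213.432 meV

Localizing a particle requires giving it sufficient momentum uncertainty:

1. From uncertainty principle: Δp ≥ ℏ/(2Δx)
   Δp_min = (1.055e-34 J·s) / (2 × 4.930e-12 m)
   Δp_min = 1.070e-23 kg·m/s

2. This momentum uncertainty corresponds to kinetic energy:
   KE ≈ (Δp)²/(2m) = (1.070e-23)²/(2 × 1.673e-27 kg)
   KE = 3.420e-20 J = 213.432 meV

Tighter localization requires more energy.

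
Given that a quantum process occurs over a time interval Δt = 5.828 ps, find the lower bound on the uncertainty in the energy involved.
56.470 μeV

Using the energy-time uncertainty principle:
ΔEΔt ≥ ℏ/2

The minimum uncertainty in energy is:
ΔE_min = ℏ/(2Δt)
ΔE_min = (1.055e-34 J·s) / (2 × 5.828e-12 s)
ΔE_min = 9.047e-24 J = 56.470 μeV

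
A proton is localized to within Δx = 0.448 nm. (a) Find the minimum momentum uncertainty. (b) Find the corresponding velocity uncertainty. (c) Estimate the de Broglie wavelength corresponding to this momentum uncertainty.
(a) Δp_min = 1.177 × 10^-25 kg·m/s
(b) Δv_min = 70.367 m/s
(c) λ_dB = 5.630 nm

Step-by-step:

(a) From the uncertainty principle:
Δp_min = ℏ/(2Δx) = (1.055e-34 J·s)/(2 × 4.480e-10 m) = 1.177e-25 kg·m/s

(b) The velocity uncertainty:
Δv = Δp/m = (1.177e-25 kg·m/s)/(1.673e-27 kg) = 7.037e+01 m/s = 70.367 m/s

(c) The de Broglie wavelength for this momentum:
λ = h/p = (6.626e-34 J·s)/(1.177e-25 kg·m/s) = 5.630e-09 m = 5.630 nm

Note: The de Broglie wavelength is comparable to the localization size, as expected from wave-particle duality.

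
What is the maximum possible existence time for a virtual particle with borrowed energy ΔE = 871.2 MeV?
3.778 × 10^-25 s

Using the energy-time uncertainty principle:
ΔEΔt ≥ ℏ/2

For a virtual particle borrowing energy ΔE, the maximum lifetime is:
Δt_max = ℏ/(2ΔE)

Converting energy:
ΔE = 871.2 MeV = 1.396e-10 J

Δt_max = (1.055e-34 J·s) / (2 × 1.396e-10 J)
Δt_max = 3.778e-25 s = 3.778 × 10^-25 s

Virtual particles with higher borrowed energy exist for shorter times.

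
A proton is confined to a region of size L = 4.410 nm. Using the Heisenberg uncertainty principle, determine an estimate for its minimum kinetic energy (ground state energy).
266.733 neV

Using the uncertainty principle to estimate ground state energy:

1. The position uncertainty is approximately the confinement size:
   Δx ≈ L = 4.410e-09 m

2. From ΔxΔp ≥ ℏ/2, the minimum momentum uncertainty is:
   Δp ≈ ℏ/(2L) = 1.196e-26 kg·m/s

3. The kinetic energy is approximately:
   KE ≈ (Δp)²/(2m) = (1.196e-26)²/(2 × 1.673e-27 kg)
   KE ≈ 4.274e-26 J = 266.733 neV

This is an order-of-magnitude estimate of the ground state energy.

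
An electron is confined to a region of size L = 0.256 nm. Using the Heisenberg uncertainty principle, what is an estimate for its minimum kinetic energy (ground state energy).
145.339 meV

Using the uncertainty principle to estimate ground state energy:

1. The position uncertainty is approximately the confinement size:
   Δx ≈ L = 2.560e-10 m

2. From ΔxΔp ≥ ℏ/2, the minimum momentum uncertainty is:
   Δp ≈ ℏ/(2L) = 2.060e-25 kg·m/s

3. The kinetic energy is approximately:
   KE ≈ (Δp)²/(2m) = (2.060e-25)²/(2 × 9.109e-31 kg)
   KE ≈ 2.329e-20 J = 145.339 meV

This is an order-of-magnitude estimate of the ground state energy.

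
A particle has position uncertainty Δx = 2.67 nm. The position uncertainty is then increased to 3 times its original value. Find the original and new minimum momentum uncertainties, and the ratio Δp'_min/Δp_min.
Original Δp_min = 1.975 × 10^-26 kg·m/s; new Δp'_min = 6.583 × 10^-27 kg·m/s; ratio Δp'_min/Δp_min = 1/3.

From the uncertainty principle ΔxΔp ≥ ℏ/2, the minimum momentum uncertainty is Δp_min = ℏ/(2Δx).

Original (Δx = 2.67 nm = 2.670e-09 m):
Δp_min = (1.055e-34 J·s)/(2 × 2.670e-09 m) = 1.975e-26 kg·m/s

When Δx → 3Δx:
Δp'_min = ℏ/(2 × 3Δx) = (1/3) × ℏ/(2Δx) = (1/3) × Δp_min
Δp'_min = 1/3 × 1.975e-26 kg·m/s = 6.583e-27 kg·m/s

Since Δp_min ∝ 1/Δx, when Δx is increased to 3 times its original value, Δp_min decreases to 1/3 of its original value.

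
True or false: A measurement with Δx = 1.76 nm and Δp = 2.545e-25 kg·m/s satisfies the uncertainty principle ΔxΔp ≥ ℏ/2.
Yes, it satisfies the uncertainty principle.

Calculate the product ΔxΔp:
ΔxΔp = (1.760e-09 m) × (2.545e-25 kg·m/s)
ΔxΔp = 4.479e-34 J·s

Compare to the minimum allowed value ℏ/2:
ℏ/2 = 5.273e-35 J·s

Since ΔxΔp = 4.479e-34 J·s ≥ 5.273e-35 J·s = ℏ/2,
the measurement satisfies the uncertainty principle.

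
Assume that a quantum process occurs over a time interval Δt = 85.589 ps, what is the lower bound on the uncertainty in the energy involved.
3.845 μeV

Using the energy-time uncertainty principle:
ΔEΔt ≥ ℏ/2

The minimum uncertainty in energy is:
ΔE_min = ℏ/(2Δt)
ΔE_min = (1.055e-34 J·s) / (2 × 8.559e-11 s)
ΔE_min = 6.161e-25 J = 3.845 μeV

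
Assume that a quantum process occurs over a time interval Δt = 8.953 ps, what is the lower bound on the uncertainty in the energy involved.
36.759 μeV

Using the energy-time uncertainty principle:
ΔEΔt ≥ ℏ/2

The minimum uncertainty in energy is:
ΔE_min = ℏ/(2Δt)
ΔE_min = (1.055e-34 J·s) / (2 × 8.953e-12 s)
ΔE_min = 5.889e-24 J = 36.759 μeV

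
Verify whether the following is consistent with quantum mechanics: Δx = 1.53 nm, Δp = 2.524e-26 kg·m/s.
No, it violates the uncertainty principle (impossible measurement).

Calculate the product ΔxΔp:
ΔxΔp = (1.530e-09 m) × (2.524e-26 kg·m/s)
ΔxΔp = 3.862e-35 J·s

Compare to the minimum allowed value ℏ/2:
ℏ/2 = 5.273e-35 J·s

Since ΔxΔp = 3.862e-35 J·s < 5.273e-35 J·s = ℏ/2,
the measurement violates the uncertainty principle.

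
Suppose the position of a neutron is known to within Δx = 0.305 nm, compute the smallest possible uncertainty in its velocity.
103.217 m/s

Using the Heisenberg uncertainty principle and Δp = mΔv:
ΔxΔp ≥ ℏ/2
Δx(mΔv) ≥ ℏ/2

The minimum uncertainty in velocity is:
Δv_min = ℏ/(2mΔx)
Δv_min = (1.055e-34 J·s) / (2 × 1.675e-27 kg × 3.050e-10 m)
Δv_min = 1.032e+02 m/s = 103.217 m/s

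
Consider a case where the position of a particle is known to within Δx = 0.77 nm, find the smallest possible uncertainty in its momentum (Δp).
6.848 × 10^-26 kg·m/s

Using the Heisenberg uncertainty principle:
ΔxΔp ≥ ℏ/2

The minimum uncertainty in momentum is:
Δp_min = ℏ/(2Δx)
Δp_min = (1.055e-34 J·s) / (2 × 7.700e-10 m)
Δp_min = 6.848e-26 kg·m/s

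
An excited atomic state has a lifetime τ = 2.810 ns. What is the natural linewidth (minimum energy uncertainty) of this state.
117.120 neV

Using the energy-time uncertainty principle:
ΔEΔt ≥ ℏ/2

The lifetime τ represents the time uncertainty Δt.
The natural linewidth (minimum energy uncertainty) is:

ΔE = ℏ/(2τ)
ΔE = (1.055e-34 J·s) / (2 × 2.810e-09 s)
ΔE = 1.876e-26 J = 117.120 neV

This natural linewidth limits the precision of spectroscopic measurements.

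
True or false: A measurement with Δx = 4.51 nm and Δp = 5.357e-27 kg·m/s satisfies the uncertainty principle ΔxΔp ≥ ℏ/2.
No, it violates the uncertainty principle (impossible measurement).

Calculate the product ΔxΔp:
ΔxΔp = (4.510e-09 m) × (5.357e-27 kg·m/s)
ΔxΔp = 2.416e-35 J·s

Compare to the minimum allowed value ℏ/2:
ℏ/2 = 5.273e-35 J·s

Since ΔxΔp = 2.416e-35 J·s < 5.273e-35 J·s = ℏ/2,
the measurement violates the uncertainty principle.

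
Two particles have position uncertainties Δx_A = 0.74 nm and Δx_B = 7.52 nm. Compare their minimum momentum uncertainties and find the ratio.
Particle A has the larger minimum momentum uncertainty, by a factor of 10.16.

For each particle, the minimum momentum uncertainty is Δp_min = ℏ/(2Δx):

Particle A: Δp_A = ℏ/(2×7.400e-10 m) = 7.125e-26 kg·m/s
Particle B: Δp_B = ℏ/(2×7.520e-09 m) = 7.012e-27 kg·m/s

Ratio: Δp_A/Δp_B = 10.16

Since Δp_min ∝ 1/Δx, the particle with smaller position uncertainty (A) has larger momentum uncertainty.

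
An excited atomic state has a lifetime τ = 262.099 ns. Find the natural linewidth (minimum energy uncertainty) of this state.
1.256 neV

Using the energy-time uncertainty principle:
ΔEΔt ≥ ℏ/2

The lifetime τ represents the time uncertainty Δt.
The natural linewidth (minimum energy uncertainty) is:

ΔE = ℏ/(2τ)
ΔE = (1.055e-34 J·s) / (2 × 2.621e-07 s)
ΔE = 2.012e-28 J = 1.256 neV

This natural linewidth limits the precision of spectroscopic measurements.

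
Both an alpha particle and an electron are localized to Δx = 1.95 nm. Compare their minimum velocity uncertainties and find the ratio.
The electron has the larger minimum velocity uncertainty, by a ratio of 7294.3.

For both particles, Δp_min = ℏ/(2Δx) = 2.704e-26 kg·m/s (same for both).

The velocity uncertainty is Δv = Δp/m:
- alpha particle: Δv = 2.704e-26 / 6.645e-27 = 4.069e+00 m/s = 4.069 m/s
- electron: Δv = 2.704e-26 / 9.109e-31 = 2.968e+04 m/s = 29.684 km/s

Ratio: 2.968e+04 / 4.069e+00 = 7294.3

The lighter particle has larger velocity uncertainty because Δv ∝ 1/m.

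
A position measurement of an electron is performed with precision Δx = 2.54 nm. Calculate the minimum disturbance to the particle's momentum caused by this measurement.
2.076 × 10^-26 kg·m/s

The uncertainty principle implies that measuring position disturbs momentum:
ΔxΔp ≥ ℏ/2

When we measure position with precision Δx, we necessarily introduce a momentum uncertainty:
Δp ≥ ℏ/(2Δx)
Δp_min = (1.055e-34 J·s) / (2 × 2.540e-09 m)
Δp_min = 2.076e-26 kg·m/s

The more precisely we measure position, the greater the momentum disturbance.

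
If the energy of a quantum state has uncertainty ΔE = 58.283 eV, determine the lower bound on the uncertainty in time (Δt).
5.647 as

Using the energy-time uncertainty principle:
ΔEΔt ≥ ℏ/2

The minimum uncertainty in time is:
Δt_min = ℏ/(2ΔE)
Δt_min = (1.055e-34 J·s) / (2 × 9.338e-18 J)
Δt_min = 5.647e-18 s = 5.647 as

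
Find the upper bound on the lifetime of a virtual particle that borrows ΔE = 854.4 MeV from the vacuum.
3.852 × 10^-25 s

Using the energy-time uncertainty principle:
ΔEΔt ≥ ℏ/2

For a virtual particle borrowing energy ΔE, the maximum lifetime is:
Δt_max = ℏ/(2ΔE)

Converting energy:
ΔE = 854.4 MeV = 1.369e-10 J

Δt_max = (1.055e-34 J·s) / (2 × 1.369e-10 J)
Δt_max = 3.852e-25 s = 3.852 × 10^-25 s

Virtual particles with higher borrowed energy exist for shorter times.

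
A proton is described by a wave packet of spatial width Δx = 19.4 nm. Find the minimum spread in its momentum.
2.718 × 10^-27 kg·m/s

For a wave packet, the spatial width Δx and momentum spread Δp are related by the uncertainty principle:
ΔxΔp ≥ ℏ/2

The minimum momentum spread is:
Δp_min = ℏ/(2Δx)
Δp_min = (1.055e-34 J·s) / (2 × 1.940e-08 m)
Δp_min = 2.718e-27 kg·m/s

A wave packet cannot have both a well-defined position and well-defined momentum.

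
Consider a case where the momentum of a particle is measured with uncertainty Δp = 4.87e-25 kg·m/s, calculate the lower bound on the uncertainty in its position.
108.272 pm

Using the Heisenberg uncertainty principle:
ΔxΔp ≥ ℏ/2

The minimum uncertainty in position is:
Δx_min = ℏ/(2Δp)
Δx_min = (1.055e-34 J·s) / (2 × 4.870e-25 kg·m/s)
Δx_min = 1.083e-10 m = 108.272 pm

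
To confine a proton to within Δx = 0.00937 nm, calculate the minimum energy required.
59.085 meV

Localizing a particle requires giving it sufficient momentum uncertainty:

1. From uncertainty principle: Δp ≥ ℏ/(2Δx)
   Δp_min = (1.055e-34 J·s) / (2 × 9.370e-12 m)
   Δp_min = 5.627e-24 kg·m/s

2. This momentum uncertainty corresponds to kinetic energy:
   KE ≈ (Δp)²/(2m) = (5.627e-24)²/(2 × 1.673e-27 kg)
   KE = 9.466e-21 J = 59.085 meV

Tighter localization requires more energy.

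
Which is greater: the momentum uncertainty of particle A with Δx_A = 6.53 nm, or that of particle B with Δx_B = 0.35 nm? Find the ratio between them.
Particle B has the larger minimum momentum uncertainty, by a factor of 18.66.

For each particle, the minimum momentum uncertainty is Δp_min = ℏ/(2Δx):

Particle A: Δp_A = ℏ/(2×6.530e-09 m) = 8.075e-27 kg·m/s
Particle B: Δp_B = ℏ/(2×3.500e-10 m) = 1.507e-25 kg·m/s

Ratio: Δp_B/Δp_A = 18.66

Since Δp_min ∝ 1/Δx, the particle with smaller position uncertainty (B) has larger momentum uncertainty.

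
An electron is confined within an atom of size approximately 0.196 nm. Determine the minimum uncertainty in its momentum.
2.690 × 10^-25 kg·m/s

Using the Heisenberg uncertainty principle:
ΔxΔp ≥ ℏ/2

With Δx ≈ L = 1.960e-10 m (the confinement size):
Δp_min = ℏ/(2Δx)
Δp_min = (1.055e-34 J·s) / (2 × 1.960e-10 m)
Δp_min = 2.690e-25 kg·m/s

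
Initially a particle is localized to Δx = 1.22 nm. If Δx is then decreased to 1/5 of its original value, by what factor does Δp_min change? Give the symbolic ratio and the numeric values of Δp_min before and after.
Original Δp_min = 4.322 × 10^-26 kg·m/s; new Δp'_min = 2.161 × 10^-25 kg·m/s; ratio Δp'_min/Δp_min = 5.

From the uncertainty principle ΔxΔp ≥ ℏ/2, the minimum momentum uncertainty is Δp_min = ℏ/(2Δx).

Original (Δx = 1.22 nm = 1.220e-09 m):
Δp_min = (1.055e-34 J·s)/(2 × 1.220e-09 m) = 4.322e-26 kg·m/s

When Δx → (1/5)Δx:
Δp'_min = ℏ/(2 × (1/5)Δx) = 5 × ℏ/(2Δx) = 5 × Δp_min
Δp'_min = 5 × 4.322e-26 kg·m/s = 2.161e-25 kg·m/s

Since Δp_min ∝ 1/Δx, when Δx is decreased to 1/5 of its original value, Δp_min increases to 5 times its original value.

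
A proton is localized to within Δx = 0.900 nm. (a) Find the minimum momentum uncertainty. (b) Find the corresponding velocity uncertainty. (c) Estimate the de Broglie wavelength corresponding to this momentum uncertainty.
(a) Δp_min = 5.859 × 10^-26 kg·m/s
(b) Δv_min = 35.027 m/s
(c) λ_dB = 11.310 nm

Step-by-step:

(a) From the uncertainty principle:
Δp_min = ℏ/(2Δx) = (1.055e-34 J·s)/(2 × 9.000e-10 m) = 5.859e-26 kg·m/s

(b) The velocity uncertainty:
Δv = Δp/m = (5.859e-26 kg·m/s)/(1.673e-27 kg) = 3.503e+01 m/s = 35.027 m/s

(c) The de Broglie wavelength for this momentum:
λ = h/p = (6.626e-34 J·s)/(5.859e-26 kg·m/s) = 1.131e-08 m = 11.310 nm

Note: The de Broglie wavelength is comparable to the localization size, as expected from wave-particle duality.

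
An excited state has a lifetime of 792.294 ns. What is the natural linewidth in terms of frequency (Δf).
100.439 kHz

Using the energy-time uncertainty principle and E = hf:
ΔEΔt ≥ ℏ/2
hΔf·Δt ≥ ℏ/2

The minimum frequency uncertainty is:
Δf = ℏ/(2hτ) = 1/(4πτ)
Δf = 1/(4π × 7.923e-07 s)
Δf = 1.004e+05 Hz = 100.439 kHz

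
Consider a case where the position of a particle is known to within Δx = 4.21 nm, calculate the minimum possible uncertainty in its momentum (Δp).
1.252 × 10^-26 kg·m/s

Using the Heisenberg uncertainty principle:
ΔxΔp ≥ ℏ/2

The minimum uncertainty in momentum is:
Δp_min = ℏ/(2Δx)
Δp_min = (1.055e-34 J·s) / (2 × 4.210e-09 m)
Δp_min = 1.252e-26 kg·m/s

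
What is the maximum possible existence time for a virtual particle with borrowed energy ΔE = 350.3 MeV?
9.395 × 10^-25 s

Using the energy-time uncertainty principle:
ΔEΔt ≥ ℏ/2

For a virtual particle borrowing energy ΔE, the maximum lifetime is:
Δt_max = ℏ/(2ΔE)

Converting energy:
ΔE = 350.3 MeV = 5.612e-11 J

Δt_max = (1.055e-34 J·s) / (2 × 5.612e-11 J)
Δt_max = 9.395e-25 s = 9.395 × 10^-25 s

Virtual particles with higher borrowed energy exist for shorter times.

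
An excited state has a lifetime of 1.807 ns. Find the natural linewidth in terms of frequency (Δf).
44.038 MHz

Using the energy-time uncertainty principle and E = hf:
ΔEΔt ≥ ℏ/2
hΔf·Δt ≥ ℏ/2

The minimum frequency uncertainty is:
Δf = ℏ/(2hτ) = 1/(4πτ)
Δf = 1/(4π × 1.807e-09 s)
Δf = 4.404e+07 Hz = 44.038 MHz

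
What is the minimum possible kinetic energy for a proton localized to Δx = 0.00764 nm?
88.873 meV

Localizing a particle requires giving it sufficient momentum uncertainty:

1. From uncertainty principle: Δp ≥ ℏ/(2Δx)
   Δp_min = (1.055e-34 J·s) / (2 × 7.640e-12 m)
   Δp_min = 6.902e-24 kg·m/s

2. This momentum uncertainty corresponds to kinetic energy:
   KE ≈ (Δp)²/(2m) = (6.902e-24)²/(2 × 1.673e-27 kg)
   KE = 1.424e-20 J = 88.873 meV

Tighter localization requires more energy.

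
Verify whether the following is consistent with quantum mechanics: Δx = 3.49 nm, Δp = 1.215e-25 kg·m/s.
Yes, it satisfies the uncertainty principle.

Calculate the product ΔxΔp:
ΔxΔp = (3.490e-09 m) × (1.215e-25 kg·m/s)
ΔxΔp = 4.240e-34 J·s

Compare to the minimum allowed value ℏ/2:
ℏ/2 = 5.273e-35 J·s

Since ΔxΔp = 4.240e-34 J·s ≥ 5.273e-35 J·s = ℏ/2,
the measurement satisfies the uncertainty principle.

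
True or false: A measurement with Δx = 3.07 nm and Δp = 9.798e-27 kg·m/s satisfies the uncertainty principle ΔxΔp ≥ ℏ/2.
No, it violates the uncertainty principle (impossible measurement).

Calculate the product ΔxΔp:
ΔxΔp = (3.070e-09 m) × (9.798e-27 kg·m/s)
ΔxΔp = 3.008e-35 J·s

Compare to the minimum allowed value ℏ/2:
ℏ/2 = 5.273e-35 J·s

Since ΔxΔp = 3.008e-35 J·s < 5.273e-35 J·s = ℏ/2,
the measurement violates the uncertainty principle.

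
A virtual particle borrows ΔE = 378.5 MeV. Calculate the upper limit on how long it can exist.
8.695 × 10^-25 s

Using the energy-time uncertainty principle:
ΔEΔt ≥ ℏ/2

For a virtual particle borrowing energy ΔE, the maximum lifetime is:
Δt_max = ℏ/(2ΔE)

Converting energy:
ΔE = 378.5 MeV = 6.064e-11 J

Δt_max = (1.055e-34 J·s) / (2 × 6.064e-11 J)
Δt_max = 8.695e-25 s = 8.695 × 10^-25 s

Virtual particles with higher borrowed energy exist for shorter times.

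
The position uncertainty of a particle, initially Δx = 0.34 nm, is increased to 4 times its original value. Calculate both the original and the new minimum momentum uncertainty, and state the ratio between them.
Original Δp_min = 1.551 × 10^-25 kg·m/s; new Δp'_min = 3.877 × 10^-26 kg·m/s; ratio Δp'_min/Δp_min = 1/4.

From the uncertainty principle ΔxΔp ≥ ℏ/2, the minimum momentum uncertainty is Δp_min = ℏ/(2Δx).

Original (Δx = 0.34 nm = 3.400e-10 m):
Δp_min = (1.055e-34 J·s)/(2 × 3.400e-10 m) = 1.551e-25 kg·m/s

When Δx → 4Δx:
Δp'_min = ℏ/(2 × 4Δx) = (1/4) × ℏ/(2Δx) = (1/4) × Δp_min
Δp'_min = 1/4 × 1.551e-25 kg·m/s = 3.877e-26 kg·m/s

Since Δp_min ∝ 1/Δx, when Δx is increased to 4 times its original value, Δp_min decreases to 1/4 of its original value.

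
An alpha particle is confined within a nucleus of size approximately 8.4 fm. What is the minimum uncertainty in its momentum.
6.277 × 10^-21 kg·m/s

Using the Heisenberg uncertainty principle:
ΔxΔp ≥ ℏ/2

With Δx ≈ L = 8.400e-15 m (the confinement size):
Δp_min = ℏ/(2Δx)
Δp_min = (1.055e-34 J·s) / (2 × 8.400e-15 m)
Δp_min = 6.277e-21 kg·m/s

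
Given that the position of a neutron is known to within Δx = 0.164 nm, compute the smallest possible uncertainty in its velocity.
191.958 m/s

Using the Heisenberg uncertainty principle and Δp = mΔv:
ΔxΔp ≥ ℏ/2
Δx(mΔv) ≥ ℏ/2

The minimum uncertainty in velocity is:
Δv_min = ℏ/(2mΔx)
Δv_min = (1.055e-34 J·s) / (2 × 1.675e-27 kg × 1.640e-10 m)
Δv_min = 1.920e+02 m/s = 191.958 m/s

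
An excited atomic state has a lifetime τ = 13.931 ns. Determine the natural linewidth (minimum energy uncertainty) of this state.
23.624 neV

Using the energy-time uncertainty principle:
ΔEΔt ≥ ℏ/2

The lifetime τ represents the time uncertainty Δt.
The natural linewidth (minimum energy uncertainty) is:

ΔE = ℏ/(2τ)
ΔE = (1.055e-34 J·s) / (2 × 1.393e-08 s)
ΔE = 3.785e-27 J = 23.624 neV

This natural linewidth limits the precision of spectroscopic measurements.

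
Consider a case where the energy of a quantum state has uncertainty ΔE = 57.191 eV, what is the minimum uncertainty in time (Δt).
5.755 as

Using the energy-time uncertainty principle:
ΔEΔt ≥ ℏ/2

The minimum uncertainty in time is:
Δt_min = ℏ/(2ΔE)
Δt_min = (1.055e-34 J·s) / (2 × 9.163e-18 J)
Δt_min = 5.755e-18 s = 5.755 as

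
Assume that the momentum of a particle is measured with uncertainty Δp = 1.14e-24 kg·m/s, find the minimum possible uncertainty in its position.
46.253 pm

Using the Heisenberg uncertainty principle:
ΔxΔp ≥ ℏ/2

The minimum uncertainty in position is:
Δx_min = ℏ/(2Δp)
Δx_min = (1.055e-34 J·s) / (2 × 1.140e-24 kg·m/s)
Δx_min = 4.625e-11 m = 46.253 pm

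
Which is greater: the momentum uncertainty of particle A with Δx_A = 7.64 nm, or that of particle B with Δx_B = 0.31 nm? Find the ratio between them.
Particle B has the larger minimum momentum uncertainty, by a factor of 24.65.

For each particle, the minimum momentum uncertainty is Δp_min = ℏ/(2Δx):

Particle A: Δp_A = ℏ/(2×7.640e-09 m) = 6.902e-27 kg·m/s
Particle B: Δp_B = ℏ/(2×3.100e-10 m) = 1.701e-25 kg·m/s

Ratio: Δp_B/Δp_A = 24.65

Since Δp_min ∝ 1/Δx, the particle with smaller position uncertainty (B) has larger momentum uncertainty.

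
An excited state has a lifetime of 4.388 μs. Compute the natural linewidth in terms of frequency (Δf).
18.135 kHz

Using the energy-time uncertainty principle and E = hf:
ΔEΔt ≥ ℏ/2
hΔf·Δt ≥ ℏ/2

The minimum frequency uncertainty is:
Δf = ℏ/(2hτ) = 1/(4πτ)
Δf = 1/(4π × 4.388e-06 s)
Δf = 1.814e+04 Hz = 18.135 kHz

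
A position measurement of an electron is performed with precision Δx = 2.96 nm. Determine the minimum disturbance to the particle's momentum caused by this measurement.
1.781 × 10^-26 kg·m/s

The uncertainty principle implies that measuring position disturbs momentum:
ΔxΔp ≥ ℏ/2

When we measure position with precision Δx, we necessarily introduce a momentum uncertainty:
Δp ≥ ℏ/(2Δx)
Δp_min = (1.055e-34 J·s) / (2 × 2.960e-09 m)
Δp_min = 1.781e-26 kg·m/s

The more precisely we measure position, the greater the momentum disturbance.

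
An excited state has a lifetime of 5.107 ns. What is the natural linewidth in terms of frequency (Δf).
15.582 MHz

Using the energy-time uncertainty principle and E = hf:
ΔEΔt ≥ ℏ/2
hΔf·Δt ≥ ℏ/2

The minimum frequency uncertainty is:
Δf = ℏ/(2hτ) = 1/(4πτ)
Δf = 1/(4π × 5.107e-09 s)
Δf = 1.558e+07 Hz = 15.582 MHz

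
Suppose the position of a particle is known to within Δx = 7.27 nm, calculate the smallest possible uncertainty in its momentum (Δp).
7.253 × 10^-27 kg·m/s

Using the Heisenberg uncertainty principle:
ΔxΔp ≥ ℏ/2

The minimum uncertainty in momentum is:
Δp_min = ℏ/(2Δx)
Δp_min = (1.055e-34 J·s) / (2 × 7.270e-09 m)
Δp_min = 7.253e-27 kg·m/s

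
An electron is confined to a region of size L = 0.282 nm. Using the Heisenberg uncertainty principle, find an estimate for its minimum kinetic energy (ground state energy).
119.775 meV

Using the uncertainty principle to estimate ground state energy:

1. The position uncertainty is approximately the confinement size:
   Δx ≈ L = 2.820e-10 m

2. From ΔxΔp ≥ ℏ/2, the minimum momentum uncertainty is:
   Δp ≈ ℏ/(2L) = 1.870e-25 kg·m/s

3. The kinetic energy is approximately:
   KE ≈ (Δp)²/(2m) = (1.870e-25)²/(2 × 9.109e-31 kg)
   KE ≈ 1.919e-20 J = 119.775 meV

This is an order-of-magnitude estimate of the ground state energy.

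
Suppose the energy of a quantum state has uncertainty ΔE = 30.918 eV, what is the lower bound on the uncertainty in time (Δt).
10.644 as

Using the energy-time uncertainty principle:
ΔEΔt ≥ ℏ/2

The minimum uncertainty in time is:
Δt_min = ℏ/(2ΔE)
Δt_min = (1.055e-34 J·s) / (2 × 4.954e-18 J)
Δt_min = 1.064e-17 s = 10.644 as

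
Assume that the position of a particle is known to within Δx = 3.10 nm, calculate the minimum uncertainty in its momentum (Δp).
1.701 × 10^-26 kg·m/s

Using the Heisenberg uncertainty principle:
ΔxΔp ≥ ℏ/2

The minimum uncertainty in momentum is:
Δp_min = ℏ/(2Δx)
Δp_min = (1.055e-34 J·s) / (2 × 3.100e-09 m)
Δp_min = 1.701e-26 kg·m/s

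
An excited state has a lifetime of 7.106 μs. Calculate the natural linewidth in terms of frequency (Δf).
11.199 kHz

Using the energy-time uncertainty principle and E = hf:
ΔEΔt ≥ ℏ/2
hΔf·Δt ≥ ℏ/2

The minimum frequency uncertainty is:
Δf = ℏ/(2hτ) = 1/(4πτ)
Δf = 1/(4π × 7.106e-06 s)
Δf = 1.120e+04 Hz = 11.199 kHz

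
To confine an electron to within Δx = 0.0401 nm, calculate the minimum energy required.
5.923 eV

Localizing a particle requires giving it sufficient momentum uncertainty:

1. From uncertainty principle: Δp ≥ ℏ/(2Δx)
   Δp_min = (1.055e-34 J·s) / (2 × 4.010e-11 m)
   Δp_min = 1.315e-24 kg·m/s

2. This momentum uncertainty corresponds to kinetic energy:
   KE ≈ (Δp)²/(2m) = (1.315e-24)²/(2 × 9.109e-31 kg)
   KE = 9.490e-19 J = 5.923 eV

Tighter localization requires more energy.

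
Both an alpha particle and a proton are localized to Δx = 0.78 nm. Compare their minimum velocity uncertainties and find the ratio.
The proton has the larger minimum velocity uncertainty, by a ratio of 4.0.

For both particles, Δp_min = ℏ/(2Δx) = 6.760e-26 kg·m/s (same for both).

The velocity uncertainty is Δv = Δp/m:
- alpha particle: Δv = 6.760e-26 / 6.645e-27 = 1.017e+01 m/s = 10.174 m/s
- proton: Δv = 6.760e-26 / 1.673e-27 = 4.042e+01 m/s = 40.416 m/s

Ratio: 4.042e+01 / 1.017e+01 = 4.0

The lighter particle has larger velocity uncertainty because Δv ∝ 1/m.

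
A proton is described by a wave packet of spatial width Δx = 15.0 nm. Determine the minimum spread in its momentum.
3.515 × 10^-27 kg·m/s

For a wave packet, the spatial width Δx and momentum spread Δp are related by the uncertainty principle:
ΔxΔp ≥ ℏ/2

The minimum momentum spread is:
Δp_min = ℏ/(2Δx)
Δp_min = (1.055e-34 J·s) / (2 × 1.500e-08 m)
Δp_min = 3.515e-27 kg·m/s

A wave packet cannot have both a well-defined position and well-defined momentum.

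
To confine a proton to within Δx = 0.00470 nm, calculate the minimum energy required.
234.833 meV

Localizing a particle requires giving it sufficient momentum uncertainty:

1. From uncertainty principle: Δp ≥ ℏ/(2Δx)
   Δp_min = (1.055e-34 J·s) / (2 × 4.700e-12 m)
   Δp_min = 1.122e-23 kg·m/s

2. This momentum uncertainty corresponds to kinetic energy:
   KE ≈ (Δp)²/(2m) = (1.122e-23)²/(2 × 1.673e-27 kg)
   KE = 3.762e-20 J = 234.833 meV

Tighter localization requires more energy.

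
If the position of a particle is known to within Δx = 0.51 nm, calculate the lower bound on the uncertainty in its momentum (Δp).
1.034 × 10^-25 kg·m/s

Using the Heisenberg uncertainty principle:
ΔxΔp ≥ ℏ/2

The minimum uncertainty in momentum is:
Δp_min = ℏ/(2Δx)
Δp_min = (1.055e-34 J·s) / (2 × 5.100e-10 m)
Δp_min = 1.034e-25 kg·m/s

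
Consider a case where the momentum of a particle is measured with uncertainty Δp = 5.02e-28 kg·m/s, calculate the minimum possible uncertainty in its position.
105.037 nm

Using the Heisenberg uncertainty principle:
ΔxΔp ≥ ℏ/2

The minimum uncertainty in position is:
Δx_min = ℏ/(2Δp)
Δx_min = (1.055e-34 J·s) / (2 × 5.020e-28 kg·m/s)
Δx_min = 1.050e-07 m = 105.037 nm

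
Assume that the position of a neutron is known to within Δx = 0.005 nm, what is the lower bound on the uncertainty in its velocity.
6.296 km/s

Using the Heisenberg uncertainty principle and Δp = mΔv:
ΔxΔp ≥ ℏ/2
Δx(mΔv) ≥ ℏ/2

The minimum uncertainty in velocity is:
Δv_min = ℏ/(2mΔx)
Δv_min = (1.055e-34 J·s) / (2 × 1.675e-27 kg × 5.000e-12 m)
Δv_min = 6.296e+03 m/s = 6.296 km/s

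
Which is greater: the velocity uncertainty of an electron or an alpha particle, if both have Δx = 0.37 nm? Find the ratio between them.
The electron has the larger minimum velocity uncertainty, by a ratio of 7294.3.

For both particles, Δp_min = ℏ/(2Δx) = 1.425e-25 kg·m/s (same for both).

The velocity uncertainty is Δv = Δp/m:
- electron: Δv = 1.425e-25 / 9.109e-31 = 1.564e+05 m/s = 156.443 km/s
- alpha particle: Δv = 1.425e-25 / 6.645e-27 = 2.145e+01 m/s = 21.447 m/s

Ratio: 1.564e+05 / 2.145e+01 = 7294.3

The lighter particle has larger velocity uncertainty because Δv ∝ 1/m.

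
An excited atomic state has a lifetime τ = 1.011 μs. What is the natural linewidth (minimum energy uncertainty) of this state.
325.525 peV

Using the energy-time uncertainty principle:
ΔEΔt ≥ ℏ/2

The lifetime τ represents the time uncertainty Δt.
The natural linewidth (minimum energy uncertainty) is:

ΔE = ℏ/(2τ)
ΔE = (1.055e-34 J·s) / (2 × 1.011e-06 s)
ΔE = 5.215e-29 J = 325.525 peV

This natural linewidth limits the precision of spectroscopic measurements.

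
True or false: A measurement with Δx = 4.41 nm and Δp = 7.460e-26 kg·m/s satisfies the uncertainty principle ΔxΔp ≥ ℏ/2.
Yes, it satisfies the uncertainty principle.

Calculate the product ΔxΔp:
ΔxΔp = (4.410e-09 m) × (7.460e-26 kg·m/s)
ΔxΔp = 3.290e-34 J·s

Compare to the minimum allowed value ℏ/2:
ℏ/2 = 5.273e-35 J·s

Since ΔxΔp = 3.290e-34 J·s ≥ 5.273e-35 J·s = ℏ/2,
the measurement satisfies the uncertainty principle.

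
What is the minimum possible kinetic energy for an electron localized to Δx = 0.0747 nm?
1.707 eV

Localizing a particle requires giving it sufficient momentum uncertainty:

1. From uncertainty principle: Δp ≥ ℏ/(2Δx)
   Δp_min = (1.055e-34 J·s) / (2 × 7.470e-11 m)
   Δp_min = 7.059e-25 kg·m/s

2. This momentum uncertainty corresponds to kinetic energy:
   KE ≈ (Δp)²/(2m) = (7.059e-25)²/(2 × 9.109e-31 kg)
   KE = 2.735e-19 J = 1.707 eV

Tighter localization requires more energy.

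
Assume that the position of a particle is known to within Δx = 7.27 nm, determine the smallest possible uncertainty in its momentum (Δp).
7.253 × 10^-27 kg·m/s

Using the Heisenberg uncertainty principle:
ΔxΔp ≥ ℏ/2

The minimum uncertainty in momentum is:
Δp_min = ℏ/(2Δx)
Δp_min = (1.055e-34 J·s) / (2 × 7.270e-09 m)
Δp_min = 7.253e-27 kg·m/s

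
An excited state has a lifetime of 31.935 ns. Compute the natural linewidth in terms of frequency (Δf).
2.492 MHz

Using the energy-time uncertainty principle and E = hf:
ΔEΔt ≥ ℏ/2
hΔf·Δt ≥ ℏ/2

The minimum frequency uncertainty is:
Δf = ℏ/(2hτ) = 1/(4πτ)
Δf = 1/(4π × 3.194e-08 s)
Δf = 2.492e+06 Hz = 2.492 MHz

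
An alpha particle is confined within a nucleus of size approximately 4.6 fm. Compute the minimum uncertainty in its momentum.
1.146 × 10^-20 kg·m/s

Using the Heisenberg uncertainty principle:
ΔxΔp ≥ ℏ/2

With Δx ≈ L = 4.600e-15 m (the confinement size):
Δp_min = ℏ/(2Δx)
Δp_min = (1.055e-34 J·s) / (2 × 4.600e-15 m)
Δp_min = 1.146e-20 kg·m/s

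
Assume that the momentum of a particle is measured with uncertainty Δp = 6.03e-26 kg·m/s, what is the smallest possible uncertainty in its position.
874.438 pm

Using the Heisenberg uncertainty principle:
ΔxΔp ≥ ℏ/2

The minimum uncertainty in position is:
Δx_min = ℏ/(2Δp)
Δx_min = (1.055e-34 J·s) / (2 × 6.030e-26 kg·m/s)
Δx_min = 8.744e-10 m = 874.438 pm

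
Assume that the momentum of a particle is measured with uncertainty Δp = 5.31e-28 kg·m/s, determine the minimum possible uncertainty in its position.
99.301 nm

Using the Heisenberg uncertainty principle:
ΔxΔp ≥ ℏ/2

The minimum uncertainty in position is:
Δx_min = ℏ/(2Δp)
Δx_min = (1.055e-34 J·s) / (2 × 5.310e-28 kg·m/s)
Δx_min = 9.930e-08 m = 99.301 nm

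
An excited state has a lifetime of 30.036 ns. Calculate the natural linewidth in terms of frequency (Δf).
2.649 MHz

Using the energy-time uncertainty principle and E = hf:
ΔEΔt ≥ ℏ/2
hΔf·Δt ≥ ℏ/2

The minimum frequency uncertainty is:
Δf = ℏ/(2hτ) = 1/(4πτ)
Δf = 1/(4π × 3.004e-08 s)
Δf = 2.649e+06 Hz = 2.649 MHz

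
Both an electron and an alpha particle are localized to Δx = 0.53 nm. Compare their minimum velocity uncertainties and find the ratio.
The electron has the larger minimum velocity uncertainty, by a ratio of 7294.3.

For both particles, Δp_min = ℏ/(2Δx) = 9.949e-26 kg·m/s (same for both).

The velocity uncertainty is Δv = Δp/m:
- electron: Δv = 9.949e-26 / 9.109e-31 = 1.092e+05 m/s = 109.215 km/s
- alpha particle: Δv = 9.949e-26 / 6.645e-27 = 1.497e+01 m/s = 14.973 m/s

Ratio: 1.092e+05 / 1.497e+01 = 7294.3

The lighter particle has larger velocity uncertainty because Δv ∝ 1/m.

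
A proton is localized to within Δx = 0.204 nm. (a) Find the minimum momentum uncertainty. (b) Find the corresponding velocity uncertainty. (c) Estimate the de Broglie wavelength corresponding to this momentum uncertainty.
(a) Δp_min = 2.585 × 10^-25 kg·m/s
(b) Δv_min = 154.532 m/s
(c) λ_dB = 2.564 nm

Step-by-step:

(a) From the uncertainty principle:
Δp_min = ℏ/(2Δx) = (1.055e-34 J·s)/(2 × 2.040e-10 m) = 2.585e-25 kg·m/s

(b) The velocity uncertainty:
Δv = Δp/m = (2.585e-25 kg·m/s)/(1.673e-27 kg) = 1.545e+02 m/s = 154.532 m/s

(c) The de Broglie wavelength for this momentum:
λ = h/p = (6.626e-34 J·s)/(2.585e-25 kg·m/s) = 2.564e-09 m = 2.564 nm

Note: The de Broglie wavelength is comparable to the localization size, as expected from wave-particle duality.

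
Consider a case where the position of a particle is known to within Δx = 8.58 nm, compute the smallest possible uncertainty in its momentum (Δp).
6.146 × 10^-27 kg·m/s

Using the Heisenberg uncertainty principle:
ΔxΔp ≥ ℏ/2

The minimum uncertainty in momentum is:
Δp_min = ℏ/(2Δx)
Δp_min = (1.055e-34 J·s) / (2 × 8.580e-09 m)
Δp_min = 6.146e-27 kg·m/s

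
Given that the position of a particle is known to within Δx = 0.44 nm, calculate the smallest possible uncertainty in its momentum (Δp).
1.198 × 10^-25 kg·m/s

Using the Heisenberg uncertainty principle:
ΔxΔp ≥ ℏ/2

The minimum uncertainty in momentum is:
Δp_min = ℏ/(2Δx)
Δp_min = (1.055e-34 J·s) / (2 × 4.400e-10 m)
Δp_min = 1.198e-25 kg·m/s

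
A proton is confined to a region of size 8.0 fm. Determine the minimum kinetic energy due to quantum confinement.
81.054 keV

Using the uncertainty principle:

1. Position uncertainty: Δx ≈ 8.000e-15 m
2. Minimum momentum uncertainty: Δp = ℏ/(2Δx) = 6.591e-21 kg·m/s
3. Minimum kinetic energy:
   KE = (Δp)²/(2m) = (6.591e-21)²/(2 × 1.673e-27 kg)
   KE = 1.299e-14 J = 81.054 keV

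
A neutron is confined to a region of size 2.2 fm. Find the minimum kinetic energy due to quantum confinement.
1.070 MeV

Using the uncertainty principle:

1. Position uncertainty: Δx ≈ 2.200e-15 m
2. Minimum momentum uncertainty: Δp = ℏ/(2Δx) = 2.397e-20 kg·m/s
3. Minimum kinetic energy:
   KE = (Δp)²/(2m) = (2.397e-20)²/(2 × 1.675e-27 kg)
   KE = 1.715e-13 J = 1.070 MeV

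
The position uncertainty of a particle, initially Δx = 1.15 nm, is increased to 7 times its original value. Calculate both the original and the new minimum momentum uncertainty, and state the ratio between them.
Original Δp_min = 4.585 × 10^-26 kg·m/s; new Δp'_min = 6.550 × 10^-27 kg·m/s; ratio Δp'_min/Δp_min = 1/7.

From the uncertainty principle ΔxΔp ≥ ℏ/2, the minimum momentum uncertainty is Δp_min = ℏ/(2Δx).

Original (Δx = 1.15 nm = 1.150e-09 m):
Δp_min = (1.055e-34 J·s)/(2 × 1.150e-09 m) = 4.585e-26 kg·m/s

When Δx → 7Δx:
Δp'_min = ℏ/(2 × 7Δx) = (1/7) × ℏ/(2Δx) = (1/7) × Δp_min
Δp'_min = 1/7 × 4.585e-26 kg·m/s = 6.550e-27 kg·m/s

Since Δp_min ∝ 1/Δx, when Δx is increased to 7 times its original value, Δp_min decreases to 1/7 of its original value.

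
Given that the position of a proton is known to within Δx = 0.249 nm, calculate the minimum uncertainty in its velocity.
126.604 m/s

Using the Heisenberg uncertainty principle and Δp = mΔv:
ΔxΔp ≥ ℏ/2
Δx(mΔv) ≥ ℏ/2

The minimum uncertainty in velocity is:
Δv_min = ℏ/(2mΔx)
Δv_min = (1.055e-34 J·s) / (2 × 1.673e-27 kg × 2.490e-10 m)
Δv_min = 1.266e+02 m/s = 126.604 m/s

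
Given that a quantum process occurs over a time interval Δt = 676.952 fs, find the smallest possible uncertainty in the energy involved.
486.159 μeV

Using the energy-time uncertainty principle:
ΔEΔt ≥ ℏ/2

The minimum uncertainty in energy is:
ΔE_min = ℏ/(2Δt)
ΔE_min = (1.055e-34 J·s) / (2 × 6.770e-13 s)
ΔE_min = 7.789e-23 J = 486.159 μeV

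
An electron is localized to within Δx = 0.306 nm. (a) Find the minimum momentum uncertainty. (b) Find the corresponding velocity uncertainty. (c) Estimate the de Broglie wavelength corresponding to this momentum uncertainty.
(a) Δp_min = 1.723 × 10^-25 kg·m/s
(b) Δv_min = 189.163 km/s
(c) λ_dB = 3.845 nm

Step-by-step:

(a) From the uncertainty principle:
Δp_min = ℏ/(2Δx) = (1.055e-34 J·s)/(2 × 3.060e-10 m) = 1.723e-25 kg·m/s

(b) The velocity uncertainty:
Δv = Δp/m = (1.723e-25 kg·m/s)/(9.109e-31 kg) = 1.892e+05 m/s = 189.163 km/s

(c) The de Broglie wavelength for this momentum:
λ = h/p = (6.626e-34 J·s)/(1.723e-25 kg·m/s) = 3.845e-09 m = 3.845 nm

Note: The de Broglie wavelength is comparable to the localization size, as expected from wave-particle duality.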